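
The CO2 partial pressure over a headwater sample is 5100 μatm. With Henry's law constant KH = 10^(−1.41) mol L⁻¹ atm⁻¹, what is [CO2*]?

KH = 10^(−1.41) = 3.890×10^-2 mol L⁻¹ atm⁻¹
[CO2*] = KH · pCO2 = 3.890×10^-2 × 5100×10^-6 atm = 1.98×10^-4 mol/L

[CO2*] = 198 μmol/L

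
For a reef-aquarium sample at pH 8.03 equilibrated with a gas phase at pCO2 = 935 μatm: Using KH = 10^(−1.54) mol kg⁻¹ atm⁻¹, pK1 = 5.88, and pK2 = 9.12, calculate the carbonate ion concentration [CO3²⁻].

[CO2*] = KH · pCO2 = 10^(−1.54) × 935×10^-6 = 2.697×10^-5 mol/kg
α₀ = 1/(1 + K1/[H⁺] + K1K2/[H⁺]²) = 1/(1 + 10^+2.15 + 10^+1.06) = 0.006505
DIC = [CO2*]/α₀ = 2.697×10^-5 / 0.006505 = 4.146 mmol/kg
[CO3²⁻] = α₂·DIC; α₂ = 0.07468, so [CO3²⁻] = 0.07468 × 4.146 = 0.310 mmol/kg

[CO3²⁻] = 0.310 mmol/kg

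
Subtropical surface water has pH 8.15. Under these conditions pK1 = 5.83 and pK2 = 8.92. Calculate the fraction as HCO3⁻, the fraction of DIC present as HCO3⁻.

α₁ = 1 / (1 + [H⁺]/K1 + K2/[H⁺]) = 1 / (1 + 10^-2.32 + 10^-0.77)
   = 1 / (1 + 0.0047863 + 0.16982) = 1/1.1746 = 0.8513

α₁ = 0.851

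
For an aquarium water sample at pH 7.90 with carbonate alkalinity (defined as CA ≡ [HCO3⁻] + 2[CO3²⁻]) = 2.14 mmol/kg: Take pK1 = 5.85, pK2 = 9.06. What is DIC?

DIC = 2.03 mmol/kg

CA = [HCO3⁻] + 2[CO3²⁻] = (α₁ + 2α₂)·DIC
At pH 7.90: [H⁺]/K1 = 10^-2.05 = 0.0089125, K2/[H⁺] = 10^-1.16 = 0.069183
α₁ = 1/(1 + 0.0089125 + 0.069183) = 1/1.0781 = 0.9276; α₂ = α₁·K2/[H⁺] = 0.06417
α₁ + 2α₂ = 1.0559
DIC = CA / (α₁ + 2α₂) = 2.14 / 1.0559 = 2.03 mmol/kg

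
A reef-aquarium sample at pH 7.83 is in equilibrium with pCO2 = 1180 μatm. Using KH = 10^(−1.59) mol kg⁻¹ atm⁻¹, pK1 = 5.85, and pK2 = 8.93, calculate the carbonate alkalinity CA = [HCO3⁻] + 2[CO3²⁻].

CA = 3.36 mmol/kg

[CO2*] = KH · pCO2 = 10^(−1.59) × 1180×10^-6 = 3.033×10^-5 mol/kg
α₀ = 1/(1 + K1/[H⁺] + K1K2/[H⁺]²) = 1/(1 + 10^+1.98 + 10^+0.88) = 0.009608
DIC = [CO2*]/α₀ = 3.033×10^-5 / 0.009608 = 3.157 mmol/kg
CA = (α₁ + 2α₂)·DIC = (0.9175 + 2×0.07288) × 3.157 = 3.36 mmol/kg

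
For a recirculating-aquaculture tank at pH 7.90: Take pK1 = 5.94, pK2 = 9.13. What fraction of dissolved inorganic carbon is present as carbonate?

α₂ = 0.0550

α₂ = 1 / (1 + [H⁺]/K2 + [H⁺]²/(K1K2)) = 1 / (1 + 10^+1.23 + 10^-0.73)
   = 1 / (1 + 16.982 + 0.18621) = 1/18.169 = 0.05504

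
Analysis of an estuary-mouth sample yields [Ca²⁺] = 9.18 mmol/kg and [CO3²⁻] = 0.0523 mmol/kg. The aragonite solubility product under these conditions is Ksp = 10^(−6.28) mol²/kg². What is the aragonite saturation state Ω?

Ω = 0.915

Ksp = 10^(−6.28) = 5.248×10^-7
Ω = [Ca²⁺][CO3²⁻]/Ksp = (9.18×10^-3)(0.0523×10^-3) / 5.248×10^-7 = 0.915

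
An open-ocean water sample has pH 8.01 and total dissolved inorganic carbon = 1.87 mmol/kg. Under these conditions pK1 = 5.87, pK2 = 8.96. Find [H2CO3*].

[CO2*] = 12.1 μmol/kg

α₀ = 1 / (1 + K1/[H⁺] + K1K2/[H⁺]²) = 1 / (1 + 10^+2.14 + 10^+1.19)
   = 1 / (1 + 138.04 + 15.488) = 1/154.53 = 0.006471
[CO2*] = α₀ × DIC = 0.006471 × 1.87 = 0.0121 mmol/kg = 12.1 μmol/kg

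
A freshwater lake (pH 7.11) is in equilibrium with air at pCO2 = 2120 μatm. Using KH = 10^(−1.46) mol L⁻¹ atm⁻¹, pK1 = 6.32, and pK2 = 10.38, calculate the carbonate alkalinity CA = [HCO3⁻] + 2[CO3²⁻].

CA = 0.454 mmol/L

[CO2*] = KH · pCO2 = 10^(−1.46) × 2120×10^-6 = 7.351×10^-5 mol/L
α₀ = 1/(1 + K1/[H⁺] + K1K2/[H⁺]²) = 1/(1 + 10^+0.79 + 10^-2.48) = 0.1395
DIC = [CO2*]/α₀ = 7.351×10^-5 / 0.1395 = 0.5270 mmol/L
CA = (α₁ + 2α₂)·DIC = (0.8601 + 2×0.0004619) × 0.5270 = 0.454 mmol/L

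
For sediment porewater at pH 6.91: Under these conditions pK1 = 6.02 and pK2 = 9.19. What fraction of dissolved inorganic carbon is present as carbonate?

α₂ = 0.00463

α₂ = 1 / (1 + [H⁺]/K2 + [H⁺]²/(K1K2)) = 1 / (1 + 10^+2.28 + 10^+1.39)
   = 1 / (1 + 190.55 + 24.547) = 1/216.09 = 0.004628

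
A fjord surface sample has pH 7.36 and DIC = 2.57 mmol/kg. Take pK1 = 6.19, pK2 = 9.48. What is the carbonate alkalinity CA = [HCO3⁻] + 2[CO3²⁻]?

CA = 2.43 mmol/kg

CA = [HCO3⁻] + 2[CO3²⁻] = (α₁ + 2α₂)·DIC
At pH 7.36: [H⁺]/K1 = 10^-1.17 = 0.067608, K2/[H⁺] = 10^-2.12 = 0.0075858
α₁ = 1/(1 + 0.067608 + 0.0075858) = 1/1.0752 = 0.9301; α₂ = α₁·K2/[H⁺] = 0.007055
α₁ + 2α₂ = 0.9442
CA = 0.9442 × 2.57 = 2.43 mmol/kg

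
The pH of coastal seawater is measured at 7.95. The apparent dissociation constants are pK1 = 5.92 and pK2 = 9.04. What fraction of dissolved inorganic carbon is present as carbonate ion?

α₂ = 0.0745

α₂ = 1 / (1 + [H⁺]/K2 + [H⁺]²/(K1K2)) = 1 / (1 + 10^+1.09 + 10^-0.94)
   = 1 / (1 + 12.303 + 0.11482) = 1/13.418 = 0.07453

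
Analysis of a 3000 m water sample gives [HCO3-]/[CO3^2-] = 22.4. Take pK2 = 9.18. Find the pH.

pH = 7.83

From K2 = [H⁺][CO3^2-]/[HCO3-]:  pH = pK2 − log₁₀([HCO3-]/[CO3^2-])
log₁₀(22.4) = +1.350
pH = 9.18 − (+1.350) = 7.83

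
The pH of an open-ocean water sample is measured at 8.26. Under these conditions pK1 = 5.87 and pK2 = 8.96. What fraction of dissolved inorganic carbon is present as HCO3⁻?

α₁ = 1 / (1 + [H⁺]/K1 + K2/[H⁺]) = 1 / (1 + 10^-2.39 + 10^-0.70)
   = 1 / (1 + 0.0040738 + 0.19953) = 1/1.2036 = 0.8308

α₁ = 0.831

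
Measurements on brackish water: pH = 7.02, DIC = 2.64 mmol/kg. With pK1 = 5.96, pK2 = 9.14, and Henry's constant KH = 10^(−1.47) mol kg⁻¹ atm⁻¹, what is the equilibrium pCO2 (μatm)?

pCO2 = 6200 μatm

α₀ = 1 / (1 + K1/[H⁺] + K1K2/[H⁺]²) = 1 / (1 + 10^+1.06 + 10^-1.06)
   = 1 / (1 + 11.482 + 0.087096) = 1/12.569 = 0.07956
[CO2*] = α₀ × DIC = 0.07956 × 2.64 = 0.2100 mmol/kg
pCO2 = [CO2*]/KH = 2.100×10^-4 / 3.388×10^-2 = 6200 μatm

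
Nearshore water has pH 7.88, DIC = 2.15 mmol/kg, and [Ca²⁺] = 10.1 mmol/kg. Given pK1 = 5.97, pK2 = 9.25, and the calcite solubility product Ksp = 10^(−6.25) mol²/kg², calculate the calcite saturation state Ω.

α₂ = 1 / (1 + [H⁺]/K2 + [H⁺]²/(K1K2)) = 1 / (1 + 10^+1.37 + 10^-0.54)
   = 1 / (1 + 23.442 + 0.28840) = 1/24.731 = 0.04044
[CO3²⁻] = α₂ × DIC = 0.04044 × 2.15 = 0.08694 mmol/kg
Ksp = 10^(−6.25) = 5.623×10^-7
Ω = [Ca²⁺][CO3²⁻]/Ksp = (10.1×10^-3)(8.694×10^-5) / 5.623×10^-7 = 1.56

Ω = 1.56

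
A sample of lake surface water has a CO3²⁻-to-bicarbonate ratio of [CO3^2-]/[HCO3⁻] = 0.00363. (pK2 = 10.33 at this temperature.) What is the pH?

From K2 = [H⁺][CO3^2-]/[HCO3⁻]:  pH = pK2 + log₁₀([CO3^2-]/[HCO3⁻])
log₁₀(0.00363) = -2.440
pH = 10.33 + (-2.440) = 7.89

pH = 7.89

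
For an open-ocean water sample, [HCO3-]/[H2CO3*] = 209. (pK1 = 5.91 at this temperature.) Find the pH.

pH = 8.23

From K1 = [H⁺][HCO3-]/[H2CO3*]:  pH = pK1 + log₁₀([HCO3-]/[H2CO3*])
log₁₀(209) = +2.320
pH = 5.91 + (+2.320) = 8.23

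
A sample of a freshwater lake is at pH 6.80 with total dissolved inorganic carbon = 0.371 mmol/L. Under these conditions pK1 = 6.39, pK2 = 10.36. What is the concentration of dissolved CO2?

[CO2*] = 0.104 mmol/L

α₀ = 1 / (1 + K1/[H⁺] + K1K2/[H⁺]²) = 1 / (1 + 10^+0.41 + 10^-3.15)
   = 1 / (1 + 2.5704 + 0.00070795) = 1/3.5711 = 0.2800
[CO2*] = α₀ × DIC = 0.2800 × 0.371 = 0.104 mmol/L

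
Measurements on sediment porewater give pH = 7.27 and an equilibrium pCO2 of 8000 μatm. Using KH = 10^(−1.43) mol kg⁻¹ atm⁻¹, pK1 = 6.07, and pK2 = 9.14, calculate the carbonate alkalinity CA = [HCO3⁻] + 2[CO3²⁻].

[CO2*] = KH · pCO2 = 10^(−1.43) × 8000×10^-6 = 2.972×10^-4 mol/kg
α₀ = 1/(1 + K1/[H⁺] + K1K2/[H⁺]²) = 1/(1 + 10^+1.20 + 10^-0.67) = 0.05861
DIC = [CO2*]/α₀ = 2.972×10^-4 / 0.05861 = 5.072 mmol/kg
CA = (α₁ + 2α₂)·DIC = (0.9289 + 2×0.01253) × 5.072 = 4.84 mmol/kg

CA = 4.84 mmol/kg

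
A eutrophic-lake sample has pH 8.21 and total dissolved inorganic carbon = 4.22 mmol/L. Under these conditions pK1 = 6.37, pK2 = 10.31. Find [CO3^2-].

[CO3²⁻] = 0.0328 mmol/L

α₂ = 1 / (1 + [H⁺]/K2 + [H⁺]²/(K1K2)) = 1 / (1 + 10^+2.10 + 10^+0.26)
   = 1 / (1 + 125.89 + 1.8197) = 1/128.71 = 0.007769
[CO3²⁻] = α₂ × DIC = 0.007769 × 4.22 = 0.0328 mmol/L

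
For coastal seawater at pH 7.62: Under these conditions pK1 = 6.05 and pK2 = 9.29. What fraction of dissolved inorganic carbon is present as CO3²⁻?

α₂ = 1 / (1 + [H⁺]/K2 + [H⁺]²/(K1K2)) = 1 / (1 + 10^+1.67 + 10^+0.10)
   = 1 / (1 + 46.774 + 1.2589) = 1/49.032 = 0.02039

α₂ = 0.0204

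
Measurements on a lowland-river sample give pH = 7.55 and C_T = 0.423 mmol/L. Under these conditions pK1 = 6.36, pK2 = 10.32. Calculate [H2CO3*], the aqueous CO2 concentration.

[CO2*] = 0.0256 mmol/L

α₀ = 1 / (1 + K1/[H⁺] + K1K2/[H⁺]²) = 1 / (1 + 10^+1.19 + 10^-1.58)
   = 1 / (1 + 15.488 + 0.026303) = 1/16.514 = 0.06055
[CO2*] = α₀ × DIC = 0.06055 × 0.423 = 0.0256 mmol/L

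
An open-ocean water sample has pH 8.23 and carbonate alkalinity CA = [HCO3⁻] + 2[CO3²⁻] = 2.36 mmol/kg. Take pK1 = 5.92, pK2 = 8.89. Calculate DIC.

CA = [HCO3⁻] + 2[CO3²⁻] = (α₁ + 2α₂)·DIC
At pH 8.23: [H⁺]/K1 = 10^-2.31 = 0.0048978, K2/[H⁺] = 10^-0.66 = 0.21878
α₁ = 1/(1 + 0.0048978 + 0.21878) = 1/1.2237 = 0.8172; α₂ = α₁·K2/[H⁺] = 0.1788
α₁ + 2α₂ = 1.1748
DIC = CA / (α₁ + 2α₂) = 2.36 / 1.1748 = 2.01 mmol/kg

DIC = 2.01 mmol/kg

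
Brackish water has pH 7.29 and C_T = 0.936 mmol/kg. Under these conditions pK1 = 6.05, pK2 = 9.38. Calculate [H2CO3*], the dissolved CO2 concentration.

α₀ = 1 / (1 + K1/[H⁺] + K1K2/[H⁺]²) = 1 / (1 + 10^+1.24 + 10^-0.85)
   = 1 / (1 + 17.378 + 0.14125) = 1/18.519 = 0.05400
[CO2*] = α₀ × DIC = 0.05400 × 0.936 = 0.0505 mmol/kg

[CO2*] = 0.0505 mmol/kg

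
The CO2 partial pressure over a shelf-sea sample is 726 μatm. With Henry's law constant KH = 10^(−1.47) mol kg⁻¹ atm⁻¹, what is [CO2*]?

[CO2*] = 24.6 μmol/kg

KH = 10^(−1.47) = 3.388×10^-2 mol kg⁻¹ atm⁻¹
[CO2*] = KH · pCO2 = 3.388×10^-2 × 726×10^-6 atm = 2.46×10^-5 mol/kg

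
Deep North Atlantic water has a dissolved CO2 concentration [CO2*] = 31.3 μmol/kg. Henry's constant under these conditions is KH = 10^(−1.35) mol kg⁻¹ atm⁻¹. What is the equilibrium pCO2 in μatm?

KH = 10^(−1.35) = 4.467×10^-2 mol kg⁻¹ atm⁻¹
pCO2 = [CO2*]/KH = 31.3×10^-6 / 4.467×10^-2 = 7.01×10^-4 atm = 701 μatm

pCO2 = 701 μatm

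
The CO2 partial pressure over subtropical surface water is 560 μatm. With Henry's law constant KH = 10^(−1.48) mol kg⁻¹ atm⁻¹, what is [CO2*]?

KH = 10^(−1.48) = 3.311×10^-2 mol kg⁻¹ atm⁻¹
[CO2*] = KH · pCO2 = 3.311×10^-2 × 560×10^-6 atm = 1.85×10^-5 mol/kg

[CO2*] = 18.5 μmol/kg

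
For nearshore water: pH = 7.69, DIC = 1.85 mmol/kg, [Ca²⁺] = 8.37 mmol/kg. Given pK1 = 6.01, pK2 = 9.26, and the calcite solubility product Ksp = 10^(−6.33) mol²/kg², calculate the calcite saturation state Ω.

α₂ = 1 / (1 + [H⁺]/K2 + [H⁺]²/(K1K2)) = 1 / (1 + 10^+1.57 + 10^-0.11)
   = 1 / (1 + 37.154 + 0.77625) = 1/38.930 = 0.02569
[CO3²⁻] = α₂ × DIC = 0.02569 × 1.85 = 0.04752 mmol/kg
Ksp = 10^(−6.33) = 4.677×10^-7
Ω = [Ca²⁺][CO3²⁻]/Ksp = (8.37×10^-3)(4.752×10^-5) / 4.677×10^-7 = 0.850

Ω = 0.850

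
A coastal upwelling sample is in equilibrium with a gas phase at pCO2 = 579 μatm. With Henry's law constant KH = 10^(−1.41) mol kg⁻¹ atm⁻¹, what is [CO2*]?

[CO2*] = 22.5 μmol/kg

KH = 10^(−1.41) = 3.890×10^-2 mol kg⁻¹ atm⁻¹
[CO2*] = KH · pCO2 = 3.890×10^-2 × 579×10^-6 atm = 2.25×10^-5 mol/kg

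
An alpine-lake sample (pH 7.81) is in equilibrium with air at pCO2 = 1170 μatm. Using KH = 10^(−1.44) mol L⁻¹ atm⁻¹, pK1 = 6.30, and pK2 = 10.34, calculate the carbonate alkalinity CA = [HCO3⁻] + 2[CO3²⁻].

CA = 1.38 mmol/L

[CO2*] = KH · pCO2 = 10^(−1.44) × 1170×10^-6 = 4.248×10^-5 mol/L
α₀ = 1/(1 + K1/[H⁺] + K1K2/[H⁺]²) = 1/(1 + 10^+1.51 + 10^-1.02) = 0.02989
DIC = [CO2*]/α₀ = 4.248×10^-5 / 0.02989 = 1.421 mmol/L
CA = (α₁ + 2α₂)·DIC = (0.9673 + 2×0.002855) × 1.421 = 1.38 mmol/L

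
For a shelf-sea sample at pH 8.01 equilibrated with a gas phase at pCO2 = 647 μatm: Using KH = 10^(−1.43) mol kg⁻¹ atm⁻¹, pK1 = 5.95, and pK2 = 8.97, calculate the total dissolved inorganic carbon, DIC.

[CO2*] = KH · pCO2 = 10^(−1.43) × 647×10^-6 = 2.404×10^-5 mol/kg
α₀ = 1/(1 + K1/[H⁺] + K1K2/[H⁺]²) = 1/(1 + 10^+2.06 + 10^+1.10) = 0.007788
DIC = [CO2*]/α₀ = 2.404×10^-5 / 0.007788 = 3.09 mmol/kg

DIC = 3.09 mmol/kg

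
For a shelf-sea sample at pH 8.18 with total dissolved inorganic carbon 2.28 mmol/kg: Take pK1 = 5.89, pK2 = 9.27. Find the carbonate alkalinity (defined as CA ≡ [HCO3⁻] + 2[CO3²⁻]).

CA = [HCO3⁻] + 2[CO3²⁻] = (α₁ + 2α₂)·DIC
At pH 8.18: [H⁺]/K1 = 10^-2.29 = 0.0051286, K2/[H⁺] = 10^-1.09 = 0.081283
α₁ = 1/(1 + 0.0051286 + 0.081283) = 1/1.0864 = 0.9205; α₂ = α₁·K2/[H⁺] = 0.07482
α₁ + 2α₂ = 1.0701
CA = 1.0701 × 2.28 = 2.44 mmol/kg

CA = 2.44 mmol/kg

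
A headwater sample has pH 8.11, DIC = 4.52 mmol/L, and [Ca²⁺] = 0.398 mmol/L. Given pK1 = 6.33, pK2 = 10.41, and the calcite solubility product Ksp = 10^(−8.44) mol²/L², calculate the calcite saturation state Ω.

Ω = 2.43

α₂ = 1 / (1 + [H⁺]/K2 + [H⁺]²/(K1K2)) = 1 / (1 + 10^+2.30 + 10^+0.52)
   = 1 / (1 + 199.53 + 3.3113) = 1/203.84 = 0.004906
[CO3²⁻] = α₂ × DIC = 0.004906 × 4.52 = 0.02217 mmol/L
Ksp = 10^(−8.44) = 3.631×10^-9
Ω = [Ca²⁺][CO3²⁻]/Ksp = (0.398×10^-3)(2.217×10^-5) / 3.631×10^-9 = 2.43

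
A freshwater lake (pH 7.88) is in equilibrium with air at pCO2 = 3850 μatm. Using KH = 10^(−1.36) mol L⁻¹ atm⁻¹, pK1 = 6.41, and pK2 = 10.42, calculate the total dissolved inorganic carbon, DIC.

DIC = 5.14 mmol/L

[CO2*] = KH · pCO2 = 10^(−1.36) × 3850×10^-6 = 1.681×10^-4 mol/L
α₀ = 1/(1 + K1/[H⁺] + K1K2/[H⁺]²) = 1/(1 + 10^+1.47 + 10^-1.07) = 0.03268
DIC = [CO2*]/α₀ = 1.681×10^-4 / 0.03268 = 5.14 mmol/L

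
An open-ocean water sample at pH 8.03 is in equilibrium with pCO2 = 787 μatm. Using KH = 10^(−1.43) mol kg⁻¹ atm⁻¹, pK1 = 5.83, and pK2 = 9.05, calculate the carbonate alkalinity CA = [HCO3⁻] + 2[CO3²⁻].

[CO2*] = KH · pCO2 = 10^(−1.43) × 787×10^-6 = 2.924×10^-5 mol/kg
α₀ = 1/(1 + K1/[H⁺] + K1K2/[H⁺]²) = 1/(1 + 10^+2.20 + 10^+1.18) = 0.005727
DIC = [CO2*]/α₀ = 2.924×10^-5 / 0.005727 = 5.106 mmol/kg
CA = (α₁ + 2α₂)·DIC = (0.9076 + 2×0.08667) × 5.106 = 5.52 mmol/kg

CA = 5.52 mmol/kg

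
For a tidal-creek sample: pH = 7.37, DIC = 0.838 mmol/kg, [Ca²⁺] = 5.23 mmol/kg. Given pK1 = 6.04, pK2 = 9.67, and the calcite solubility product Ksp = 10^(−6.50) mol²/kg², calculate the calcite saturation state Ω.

Ω = 0.0660

α₂ = 1 / (1 + [H⁺]/K2 + [H⁺]²/(K1K2)) = 1 / (1 + 10^+2.30 + 10^+0.97)
   = 1 / (1 + 199.53 + 9.3325) = 1/209.86 = 0.004765
[CO3²⁻] = α₂ × DIC = 0.004765 × 0.838 = 0.003993 mmol/kg = 3.993 μmol/kg
Ksp = 10^(−6.50) = 3.162×10^-7
Ω = [Ca²⁺][CO3²⁻]/Ksp = (5.23×10^-3)(3.993×10^-6) / 3.162×10^-7 = 0.0660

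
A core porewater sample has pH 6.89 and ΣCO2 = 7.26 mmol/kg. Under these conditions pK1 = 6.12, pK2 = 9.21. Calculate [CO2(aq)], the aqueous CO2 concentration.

[CO2*] = 1.05 mmol/kg

α₀ = 1 / (1 + K1/[H⁺] + K1K2/[H⁺]²) = 1 / (1 + 10^+0.77 + 10^-1.55)
   = 1 / (1 + 5.8884 + 0.028184) = 1/6.9166 = 0.1446
[CO2*] = α₀ × DIC = 0.1446 × 7.26 = 1.05 mmol/kg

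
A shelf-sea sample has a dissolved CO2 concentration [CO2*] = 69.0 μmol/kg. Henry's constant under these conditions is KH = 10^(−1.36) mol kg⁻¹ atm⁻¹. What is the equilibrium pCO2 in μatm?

pCO2 = 1580 μatm

KH = 10^(−1.36) = 4.365×10^-2 mol kg⁻¹ atm⁻¹
pCO2 = [CO2*]/KH = 69.0×10^-6 / 4.365×10^-2 = 1.58×10^-3 atm = 1580 μatm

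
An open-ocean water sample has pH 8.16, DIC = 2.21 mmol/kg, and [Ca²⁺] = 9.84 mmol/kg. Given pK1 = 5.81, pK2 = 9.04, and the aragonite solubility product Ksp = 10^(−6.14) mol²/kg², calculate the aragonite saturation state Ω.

Ω = 3.48

α₂ = 1 / (1 + [H⁺]/K2 + [H⁺]²/(K1K2)) = 1 / (1 + 10^+0.88 + 10^-1.47)
   = 1 / (1 + 7.5858 + 0.033884) = 1/8.6197 = 0.1160
[CO3²⁻] = α₂ × DIC = 0.1160 × 2.21 = 0.2564 mmol/kg
Ksp = 10^(−6.14) = 7.244×10^-7
Ω = [Ca²⁺][CO3²⁻]/Ksp = (9.84×10^-3)(2.564×10^-4) / 7.244×10^-7 = 3.48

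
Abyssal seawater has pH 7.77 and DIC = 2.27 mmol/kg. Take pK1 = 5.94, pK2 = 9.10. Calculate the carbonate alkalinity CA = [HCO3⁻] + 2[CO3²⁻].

CA = 2.34 mmol/kg

CA = [HCO3⁻] + 2[CO3²⁻] = (α₁ + 2α₂)·DIC
At pH 7.77: [H⁺]/K1 = 10^-1.83 = 0.014791, K2/[H⁺] = 10^-1.33 = 0.046774
α₁ = 1/(1 + 0.014791 + 0.046774) = 1/1.0616 = 0.9420; α₂ = α₁·K2/[H⁺] = 0.04406
α₁ + 2α₂ = 1.0301
CA = 1.0301 × 2.27 = 2.34 mmol/kg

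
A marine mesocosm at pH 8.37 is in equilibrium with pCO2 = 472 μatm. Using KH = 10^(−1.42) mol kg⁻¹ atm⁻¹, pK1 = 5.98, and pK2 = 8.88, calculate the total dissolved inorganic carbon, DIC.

[CO2*] = KH · pCO2 = 10^(−1.42) × 472×10^-6 = 1.794×10^-5 mol/kg
α₀ = 1/(1 + K1/[H⁺] + K1K2/[H⁺]²) = 1/(1 + 10^+2.39 + 10^+1.88) = 0.003102
DIC = [CO2*]/α₀ = 1.794×10^-5 / 0.003102 = 5.78 mmol/kg

DIC = 5.78 mmol/kg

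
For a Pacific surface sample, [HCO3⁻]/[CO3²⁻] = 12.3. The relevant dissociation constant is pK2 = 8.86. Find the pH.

pH = 7.77

From K2 = [H⁺][CO3²⁻]/[HCO3⁻]:  pH = pK2 − log₁₀([HCO3⁻]/[CO3²⁻])
log₁₀(12.3) = +1.090
pH = 8.86 − (+1.090) = 7.77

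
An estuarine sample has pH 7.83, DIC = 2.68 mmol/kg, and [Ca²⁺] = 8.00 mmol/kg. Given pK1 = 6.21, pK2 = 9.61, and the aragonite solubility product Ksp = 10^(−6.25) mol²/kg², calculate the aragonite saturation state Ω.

α₂ = 1 / (1 + [H⁺]/K2 + [H⁺]²/(K1K2)) = 1 / (1 + 10^+1.78 + 10^+0.16)
   = 1 / (1 + 60.256 + 1.4454) = 1/62.701 = 0.01595
[CO3²⁻] = α₂ × DIC = 0.01595 × 2.68 = 0.04274 mmol/kg
Ksp = 10^(−6.25) = 5.623×10^-7
Ω = [Ca²⁺][CO3²⁻]/Ksp = (8.00×10^-3)(4.274×10^-5) / 5.623×10^-7 = 0.608

Ω = 0.608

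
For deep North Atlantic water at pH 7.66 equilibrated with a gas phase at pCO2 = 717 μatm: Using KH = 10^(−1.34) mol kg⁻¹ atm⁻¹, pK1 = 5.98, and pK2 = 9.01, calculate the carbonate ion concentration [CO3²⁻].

[CO2*] = KH · pCO2 = 10^(−1.34) × 717×10^-6 = 3.277×10^-5 mol/kg
α₀ = 1/(1 + K1/[H⁺] + K1K2/[H⁺]²) = 1/(1 + 10^+1.68 + 10^+0.33) = 0.01961
DIC = [CO2*]/α₀ = 3.277×10^-5 / 0.01961 = 1.671 mmol/kg
[CO3²⁻] = α₂·DIC; α₂ = 0.04192, so [CO3²⁻] = 0.04192 × 1.671 = 0.0701 mmol/kg

[CO3²⁻] = 0.0701 mmol/kg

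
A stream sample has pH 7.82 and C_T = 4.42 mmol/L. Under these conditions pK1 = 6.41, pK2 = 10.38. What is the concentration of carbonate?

[CO3²⁻] = 11.7 μmol/L

α₂ = 1 / (1 + [H⁺]/K2 + [H⁺]²/(K1K2)) = 1 / (1 + 10^+2.56 + 10^+1.15)
   = 1 / (1 + 363.08 + 14.125) = 1/378.20 = 0.002644
[CO3²⁻] = α₂ × DIC = 0.002644 × 4.42 = 0.0117 mmol/L = 11.7 μmol/L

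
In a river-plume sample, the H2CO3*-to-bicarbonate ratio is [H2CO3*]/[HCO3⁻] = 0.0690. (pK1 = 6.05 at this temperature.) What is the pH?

pH = 7.21

From K1 = [H⁺][HCO3⁻]/[H2CO3*]:  pH = pK1 − log₁₀([H2CO3*]/[HCO3⁻])
log₁₀(0.0690) = -1.161
pH = 6.05 − (-1.161) = 7.21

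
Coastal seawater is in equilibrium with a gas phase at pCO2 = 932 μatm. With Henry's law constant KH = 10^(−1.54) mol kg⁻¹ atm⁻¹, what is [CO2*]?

KH = 10^(−1.54) = 2.884×10^-2 mol kg⁻¹ atm⁻¹
[CO2*] = KH · pCO2 = 2.884×10^-2 × 932×10^-6 atm = 2.69×10^-5 mol/kg

[CO2*] = 26.9 μmol/kg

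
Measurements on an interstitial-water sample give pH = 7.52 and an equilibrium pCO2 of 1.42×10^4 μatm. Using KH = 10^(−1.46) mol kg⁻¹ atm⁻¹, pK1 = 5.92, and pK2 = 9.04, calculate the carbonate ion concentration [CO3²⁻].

[CO2*] = KH · pCO2 = 10^(−1.46) × 1.42×10^4×10^-6 = 4.924×10^-4 mol/kg
α₀ = 1/(1 + K1/[H⁺] + K1K2/[H⁺]²) = 1/(1 + 10^+1.60 + 10^+0.08) = 0.02380
DIC = [CO2*]/α₀ = 4.924×10^-4 / 0.02380 = 20.69 mmol/kg
[CO3²⁻] = α₂·DIC; α₂ = 0.02862, so [CO3²⁻] = 0.02862 × 20.69 = 0.592 mmol/kg

[CO3²⁻] = 0.592 mmol/kg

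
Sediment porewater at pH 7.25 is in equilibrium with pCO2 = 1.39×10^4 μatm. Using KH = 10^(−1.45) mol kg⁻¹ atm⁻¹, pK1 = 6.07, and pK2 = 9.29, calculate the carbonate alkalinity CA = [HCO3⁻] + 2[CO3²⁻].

[CO2*] = KH · pCO2 = 10^(−1.45) × 1.39×10^4×10^-6 = 4.932×10^-4 mol/kg
α₀ = 1/(1 + K1/[H⁺] + K1K2/[H⁺]²) = 1/(1 + 10^+1.18 + 10^-0.86) = 0.06145
DIC = [CO2*]/α₀ = 4.932×10^-4 / 0.06145 = 8.026 mmol/kg
CA = (α₁ + 2α₂)·DIC = (0.9301 + 2×0.008482) × 8.026 = 7.60 mmol/kg

CA = 7.60 mmol/kg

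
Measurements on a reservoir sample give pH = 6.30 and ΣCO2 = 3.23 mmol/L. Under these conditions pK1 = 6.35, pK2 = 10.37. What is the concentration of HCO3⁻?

α₁ = 1 / (1 + [H⁺]/K1 + K2/[H⁺]) = 1 / (1 + 10^+0.05 + 10^-4.07)
   = 1 / (1 + 1.1220 + 8.5114×10^-5) = 1/2.1221 = 0.4712
[HCO3⁻] = α₁ × DIC = 0.4712 × 3.23 = 1.52 mmol/L

[HCO3⁻] = 1.52 mmol/L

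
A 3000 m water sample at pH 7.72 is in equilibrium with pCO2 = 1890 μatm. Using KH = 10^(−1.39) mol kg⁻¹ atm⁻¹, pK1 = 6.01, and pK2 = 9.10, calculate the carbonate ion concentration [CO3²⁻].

[CO3²⁻] = 0.165 mmol/kg

[CO2*] = KH · pCO2 = 10^(−1.39) × 1890×10^-6 = 7.699×10^-5 mol/kg
α₀ = 1/(1 + K1/[H⁺] + K1K2/[H⁺]²) = 1/(1 + 10^+1.71 + 10^+0.33) = 0.01837
DIC = [CO2*]/α₀ = 7.699×10^-5 / 0.01837 = 4.190 mmol/kg
[CO3²⁻] = α₂·DIC; α₂ = 0.03928, so [CO3²⁻] = 0.03928 × 4.190 = 0.165 mmol/kg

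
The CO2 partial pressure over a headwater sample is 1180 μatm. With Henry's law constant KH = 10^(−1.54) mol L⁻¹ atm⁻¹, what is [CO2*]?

KH = 10^(−1.54) = 2.884×10^-2 mol L⁻¹ atm⁻¹
[CO2*] = KH · pCO2 = 2.884×10^-2 × 1180×10^-6 atm = 3.40×10^-5 mol/L

[CO2*] = 34.0 μmol/L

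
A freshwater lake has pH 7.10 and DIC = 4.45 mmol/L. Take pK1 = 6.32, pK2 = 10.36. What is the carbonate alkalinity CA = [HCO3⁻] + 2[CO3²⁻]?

CA = 3.82 mmol/L

CA = [HCO3⁻] + 2[CO3²⁻] = (α₁ + 2α₂)·DIC
At pH 7.10: [H⁺]/K1 = 10^-0.78 = 0.16596, K2/[H⁺] = 10^-3.26 = 0.00054954
α₁ = 1/(1 + 0.16596 + 0.00054954) = 1/1.1665 = 0.8573; α₂ = α₁·K2/[H⁺] = 0.0004711
α₁ + 2α₂ = 0.8582
CA = 0.8582 × 4.45 = 3.82 mmol/L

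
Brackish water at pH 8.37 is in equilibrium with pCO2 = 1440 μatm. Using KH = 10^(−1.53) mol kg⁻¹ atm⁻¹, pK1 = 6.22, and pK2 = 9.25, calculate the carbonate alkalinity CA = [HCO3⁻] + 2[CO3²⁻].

CA = 7.59 mmol/kg

[CO2*] = KH · pCO2 = 10^(−1.53) × 1440×10^-6 = 4.250×10^-5 mol/kg
α₀ = 1/(1 + K1/[H⁺] + K1K2/[H⁺]²) = 1/(1 + 10^+2.15 + 10^+1.27) = 0.006216
DIC = [CO2*]/α₀ = 4.250×10^-5 / 0.006216 = 6.837 mmol/kg
CA = (α₁ + 2α₂)·DIC = (0.8780 + 2×0.1157) × 6.837 = 7.59 mmol/kg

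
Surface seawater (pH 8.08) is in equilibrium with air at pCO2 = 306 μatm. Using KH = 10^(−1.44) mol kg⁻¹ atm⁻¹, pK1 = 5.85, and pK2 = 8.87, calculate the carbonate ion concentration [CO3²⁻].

[CO2*] = KH · pCO2 = 10^(−1.44) × 306×10^-6 = 1.111×10^-5 mol/kg
α₀ = 1/(1 + K1/[H⁺] + K1K2/[H⁺]²) = 1/(1 + 10^+2.23 + 10^+1.44) = 0.005041
DIC = [CO2*]/α₀ = 1.111×10^-5 / 0.005041 = 2.204 mmol/kg
[CO3²⁻] = α₂·DIC; α₂ = 0.1388, so [CO3²⁻] = 0.1388 × 2.204 = 0.306 mmol/kg

[CO3²⁻] = 0.306 mmol/kg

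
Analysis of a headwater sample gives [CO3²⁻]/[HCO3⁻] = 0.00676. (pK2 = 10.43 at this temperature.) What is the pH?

pH = 8.26

From K2 = [H⁺][CO3²⁻]/[HCO3⁻]:  pH = pK2 + log₁₀([CO3²⁻]/[HCO3⁻])
log₁₀(0.00676) = -2.170
pH = 10.43 + (-2.170) = 8.26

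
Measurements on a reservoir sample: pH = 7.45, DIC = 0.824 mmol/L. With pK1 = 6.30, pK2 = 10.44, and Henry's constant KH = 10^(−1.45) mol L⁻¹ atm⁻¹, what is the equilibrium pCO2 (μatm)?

α₀ = 1 / (1 + K1/[H⁺] + K1K2/[H⁺]²) = 1 / (1 + 10^+1.15 + 10^-1.84)
   = 1 / (1 + 14.125 + 0.014454) = 1/15.140 = 0.06605
[CO2*] = α₀ × DIC = 0.06605 × 0.824 = 0.05443 mmol/L
pCO2 = [CO2*]/KH = 5.443×10^-5 / 3.548×10^-2 = 1530 μatm

pCO2 = 1530 μatm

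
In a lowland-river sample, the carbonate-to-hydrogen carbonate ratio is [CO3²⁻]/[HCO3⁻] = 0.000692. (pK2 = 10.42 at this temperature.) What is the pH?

pH = 7.26

From K2 = [H⁺][CO3²⁻]/[HCO3⁻]:  pH = pK2 + log₁₀([CO3²⁻]/[HCO3⁻])
log₁₀(0.000692) = -3.160
pH = 10.42 + (-3.160) = 7.26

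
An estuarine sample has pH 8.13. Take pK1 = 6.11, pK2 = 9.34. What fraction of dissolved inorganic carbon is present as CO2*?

α₀ = 0.00892

α₀ = 1 / (1 + K1/[H⁺] + K1K2/[H⁺]²) = 1 / (1 + 10^+2.02 + 10^+0.81)
   = 1 / (1 + 104.71 + 6.4565) = 1/112.17 = 0.008915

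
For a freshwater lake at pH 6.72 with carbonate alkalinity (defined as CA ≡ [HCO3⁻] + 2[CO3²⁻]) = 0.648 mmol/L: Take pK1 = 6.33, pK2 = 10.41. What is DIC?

DIC = 0.912 mmol/L

CA = [HCO3⁻] + 2[CO3²⁻] = (α₁ + 2α₂)·DIC
At pH 6.72: [H⁺]/K1 = 10^-0.39 = 0.40738, K2/[H⁺] = 10^-3.69 = 0.00020417
α₁ = 1/(1 + 0.40738 + 0.00020417) = 1/1.4076 = 0.7104; α₂ = α₁·K2/[H⁺] = 0.0001451
α₁ + 2α₂ = 0.7107
DIC = CA / (α₁ + 2α₂) = 0.648 / 0.7107 = 0.912 mmol/L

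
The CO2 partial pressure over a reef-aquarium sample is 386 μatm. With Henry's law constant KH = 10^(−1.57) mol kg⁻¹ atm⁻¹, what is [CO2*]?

KH = 10^(−1.57) = 2.692×10^-2 mol kg⁻¹ atm⁻¹
[CO2*] = KH · pCO2 = 2.692×10^-2 × 386×10^-6 atm = 1.04×10^-5 mol/kg

[CO2*] = 10.4 μmol/kg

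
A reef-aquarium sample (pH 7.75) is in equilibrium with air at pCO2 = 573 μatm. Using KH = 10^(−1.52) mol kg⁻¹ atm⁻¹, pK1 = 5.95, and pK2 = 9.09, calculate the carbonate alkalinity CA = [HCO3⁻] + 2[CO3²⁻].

CA = 1.19 mmol/kg

[CO2*] = KH · pCO2 = 10^(−1.52) × 573×10^-6 = 1.730×10^-5 mol/kg
α₀ = 1/(1 + K1/[H⁺] + K1K2/[H⁺]²) = 1/(1 + 10^+1.80 + 10^+0.46) = 0.01493
DIC = [CO2*]/α₀ = 1.730×10^-5 / 0.01493 = 1.159 mmol/kg
CA = (α₁ + 2α₂)·DIC = (0.9420 + 2×0.04306) × 1.159 = 1.19 mmol/kg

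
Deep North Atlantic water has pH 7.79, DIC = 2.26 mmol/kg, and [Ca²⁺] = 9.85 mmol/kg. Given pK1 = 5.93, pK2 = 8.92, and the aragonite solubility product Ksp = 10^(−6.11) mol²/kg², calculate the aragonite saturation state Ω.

Ω = 1.95

α₂ = 1 / (1 + [H⁺]/K2 + [H⁺]²/(K1K2)) = 1 / (1 + 10^+1.13 + 10^-0.73)
   = 1 / (1 + 13.490 + 0.18621) = 1/14.676 = 0.06814
[CO3²⁻] = α₂ × DIC = 0.06814 × 2.26 = 0.1540 mmol/kg
Ksp = 10^(−6.11) = 7.762×10^-7
Ω = [Ca²⁺][CO3²⁻]/Ksp = (9.85×10^-3)(1.540×10^-4) / 7.762×10^-7 = 1.95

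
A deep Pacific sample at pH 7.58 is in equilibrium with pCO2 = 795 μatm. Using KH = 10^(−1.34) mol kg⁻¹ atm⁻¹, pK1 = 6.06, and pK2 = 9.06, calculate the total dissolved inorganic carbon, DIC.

DIC = 1.28 mmol/kg

[CO2*] = KH · pCO2 = 10^(−1.34) × 795×10^-6 = 3.634×10^-5 mol/kg
α₀ = 1/(1 + K1/[H⁺] + K1K2/[H⁺]²) = 1/(1 + 10^+1.52 + 10^+0.04) = 0.02840
DIC = [CO2*]/α₀ = 3.634×10^-5 / 0.02840 = 1.28 mmol/kg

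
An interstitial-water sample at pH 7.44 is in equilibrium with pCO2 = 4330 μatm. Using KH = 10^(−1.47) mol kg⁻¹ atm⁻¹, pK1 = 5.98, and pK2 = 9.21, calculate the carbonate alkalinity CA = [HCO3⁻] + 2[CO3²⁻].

[CO2*] = KH · pCO2 = 10^(−1.47) × 4330×10^-6 = 1.467×10^-4 mol/kg
α₀ = 1/(1 + K1/[H⁺] + K1K2/[H⁺]²) = 1/(1 + 10^+1.46 + 10^-0.31) = 0.03297
DIC = [CO2*]/α₀ = 1.467×10^-4 / 0.03297 = 4.450 mmol/kg
CA = (α₁ + 2α₂)·DIC = (0.9509 + 2×0.01615) × 4.450 = 4.38 mmol/kg

CA = 4.38 mmol/kg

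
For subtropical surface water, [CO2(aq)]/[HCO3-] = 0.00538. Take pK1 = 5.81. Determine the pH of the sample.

From K1 = [H⁺][HCO3-]/[CO2(aq)]:  pH = pK1 − log₁₀([CO2(aq)]/[HCO3-])
log₁₀(0.00538) = -2.269
pH = 5.81 − (-2.269) = 8.08

pH = 8.08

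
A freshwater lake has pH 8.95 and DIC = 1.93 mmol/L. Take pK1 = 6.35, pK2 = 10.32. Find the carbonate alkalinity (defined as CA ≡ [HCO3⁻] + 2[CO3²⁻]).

CA = [HCO3⁻] + 2[CO3²⁻] = (α₁ + 2α₂)·DIC
At pH 8.95: [H⁺]/K1 = 10^-2.60 = 0.0025119, K2/[H⁺] = 10^-1.37 = 0.042658
α₁ = 1/(1 + 0.0025119 + 0.042658) = 1/1.0452 = 0.9568; α₂ = α₁·K2/[H⁺] = 0.04081
α₁ + 2α₂ = 1.0384
CA = 1.0384 × 1.93 = 2.00 mmol/L

CA = 2.00 mmol/L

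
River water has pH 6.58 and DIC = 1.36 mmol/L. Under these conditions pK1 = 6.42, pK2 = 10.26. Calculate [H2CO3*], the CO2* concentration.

[CO2*] = 0.556 mmol/L

α₀ = 1 / (1 + K1/[H⁺] + K1K2/[H⁺]²) = 1 / (1 + 10^+0.16 + 10^-3.52)
   = 1 / (1 + 1.4454 + 0.00030200) = 1/2.4457 = 0.4089
[CO2*] = α₀ × DIC = 0.4089 × 1.36 = 0.556 mmol/L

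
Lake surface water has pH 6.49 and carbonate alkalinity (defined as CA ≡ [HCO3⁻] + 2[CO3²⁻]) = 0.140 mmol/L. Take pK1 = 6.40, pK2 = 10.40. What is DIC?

CA = [HCO3⁻] + 2[CO3²⁻] = (α₁ + 2α₂)·DIC
At pH 6.49: [H⁺]/K1 = 10^-0.09 = 0.81283, K2/[H⁺] = 10^-3.91 = 0.00012303
α₁ = 1/(1 + 0.81283 + 0.00012303) = 1/1.8130 = 0.5516; α₂ = α₁·K2/[H⁺] = 6.786×10^-5
α₁ + 2α₂ = 0.5517
DIC = CA / (α₁ + 2α₂) = 0.140 / 0.5517 = 0.254 mmol/L

DIC = 0.254 mmol/L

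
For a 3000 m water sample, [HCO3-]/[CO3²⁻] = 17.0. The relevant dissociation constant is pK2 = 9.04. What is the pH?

pH = 7.81

From K2 = [H⁺][CO3²⁻]/[HCO3-]:  pH = pK2 − log₁₀([HCO3-]/[CO3²⁻])
log₁₀(17.0) = +1.230
pH = 9.04 − (+1.230) = 7.81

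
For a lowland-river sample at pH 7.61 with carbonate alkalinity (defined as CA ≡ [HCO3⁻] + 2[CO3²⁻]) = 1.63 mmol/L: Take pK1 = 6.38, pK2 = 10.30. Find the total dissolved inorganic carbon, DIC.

CA = [HCO3⁻] + 2[CO3²⁻] = (α₁ + 2α₂)·DIC
At pH 7.61: [H⁺]/K1 = 10^-1.23 = 0.058884, K2/[H⁺] = 10^-2.69 = 0.0020417
α₁ = 1/(1 + 0.058884 + 0.0020417) = 1/1.0609 = 0.9426; α₂ = α₁·K2/[H⁺] = 0.001924
α₁ + 2α₂ = 0.9464
DIC = CA / (α₁ + 2α₂) = 1.63 / 0.9464 = 1.72 mmol/L

DIC = 1.72 mmol/L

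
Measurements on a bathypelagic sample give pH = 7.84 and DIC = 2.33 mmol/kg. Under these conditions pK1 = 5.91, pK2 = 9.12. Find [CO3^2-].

[CO3²⁻] = 0.115 mmol/kg

α₂ = 1 / (1 + [H⁺]/K2 + [H⁺]²/(K1K2)) = 1 / (1 + 10^+1.28 + 10^-0.65)
   = 1 / (1 + 19.055 + 0.22387) = 1/20.278 = 0.04931
[CO3²⁻] = α₂ × DIC = 0.04931 × 2.33 = 0.115 mmol/kg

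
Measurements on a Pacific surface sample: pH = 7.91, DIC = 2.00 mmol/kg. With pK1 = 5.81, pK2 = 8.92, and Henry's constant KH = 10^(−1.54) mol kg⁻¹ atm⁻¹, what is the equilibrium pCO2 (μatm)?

pCO2 = 498 μatm

α₀ = 1 / (1 + K1/[H⁺] + K1K2/[H⁺]²) = 1 / (1 + 10^+2.10 + 10^+1.09)
   = 1 / (1 + 125.89 + 12.303) = 1/139.20 = 0.007184
[CO2*] = α₀ × DIC = 0.007184 × 2.00 = 0.01437 mmol/kg = 14.37 μmol/kg
pCO2 = [CO2*]/KH = 1.437×10^-5 / 2.884×10^-2 = 498 μatm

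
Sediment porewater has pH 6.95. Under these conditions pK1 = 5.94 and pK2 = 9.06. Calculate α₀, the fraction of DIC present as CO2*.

α₀ = 1 / (1 + K1/[H⁺] + K1K2/[H⁺]²) = 1 / (1 + 10^+1.01 + 10^-1.10)
   = 1 / (1 + 10.233 + 0.079433) = 1/11.312 = 0.08840

α₀ = 0.0884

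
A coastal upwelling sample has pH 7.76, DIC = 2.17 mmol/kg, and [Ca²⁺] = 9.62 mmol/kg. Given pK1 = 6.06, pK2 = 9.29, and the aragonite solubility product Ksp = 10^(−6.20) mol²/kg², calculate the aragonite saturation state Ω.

α₂ = 1 / (1 + [H⁺]/K2 + [H⁺]²/(K1K2)) = 1 / (1 + 10^+1.53 + 10^-0.17)
   = 1 / (1 + 33.884 + 0.67608) = 1/35.560 = 0.02812
[CO3²⁻] = α₂ × DIC = 0.02812 × 2.17 = 0.06102 mmol/kg
Ksp = 10^(−6.20) = 6.310×10^-7
Ω = [Ca²⁺][CO3²⁻]/Ksp = (9.62×10^-3)(6.102×10^-5) / 6.310×10^-7 = 0.930

Ω = 0.930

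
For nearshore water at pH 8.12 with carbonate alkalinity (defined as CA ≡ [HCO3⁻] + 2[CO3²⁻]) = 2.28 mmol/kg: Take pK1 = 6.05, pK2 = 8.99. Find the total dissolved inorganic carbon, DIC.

DIC = 2.05 mmol/kg

CA = [HCO3⁻] + 2[CO3²⁻] = (α₁ + 2α₂)·DIC
At pH 8.12: [H⁺]/K1 = 10^-2.07 = 0.0085114, K2/[H⁺] = 10^-0.87 = 0.13490
α₁ = 1/(1 + 0.0085114 + 0.13490) = 1/1.1434 = 0.8746; α₂ = α₁·K2/[H⁺] = 0.1180
α₁ + 2α₂ = 1.1105
DIC = CA / (α₁ + 2α₂) = 2.28 / 1.1105 = 2.05 mmol/kg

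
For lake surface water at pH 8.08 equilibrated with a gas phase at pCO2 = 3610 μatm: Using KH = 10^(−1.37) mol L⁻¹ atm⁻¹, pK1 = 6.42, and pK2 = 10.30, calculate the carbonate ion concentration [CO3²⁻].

[CO3²⁻] = 0.0424 mmol/L

[CO2*] = KH · pCO2 = 10^(−1.37) × 3610×10^-6 = 1.540×10^-4 mol/L
α₀ = 1/(1 + K1/[H⁺] + K1K2/[H⁺]²) = 1/(1 + 10^+1.66 + 10^-0.56) = 0.02128
DIC = [CO2*]/α₀ = 1.540×10^-4 / 0.02128 = 7.235 mmol/L
[CO3²⁻] = α₂·DIC; α₂ = 0.005862, so [CO3²⁻] = 0.005862 × 7.235 = 0.0424 mmol/L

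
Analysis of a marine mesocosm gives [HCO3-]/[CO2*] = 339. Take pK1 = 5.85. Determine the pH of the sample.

pH = 8.38

From K1 = [H⁺][HCO3-]/[CO2*]:  pH = pK1 + log₁₀([HCO3-]/[CO2*])
log₁₀(339) = +2.530
pH = 5.85 + (+2.530) = 8.38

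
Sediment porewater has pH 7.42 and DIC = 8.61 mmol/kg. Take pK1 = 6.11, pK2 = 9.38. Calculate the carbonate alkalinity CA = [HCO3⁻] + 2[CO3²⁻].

CA = [HCO3⁻] + 2[CO3²⁻] = (α₁ + 2α₂)·DIC
At pH 7.42: [H⁺]/K1 = 10^-1.31 = 0.048978, K2/[H⁺] = 10^-1.96 = 0.010965
α₁ = 1/(1 + 0.048978 + 0.010965) = 1/1.0599 = 0.9434; α₂ = α₁·K2/[H⁺] = 0.01034
α₁ + 2α₂ = 0.9641
CA = 0.9641 × 8.61 = 8.30 mmol/kg

CA = 8.30 mmol/kg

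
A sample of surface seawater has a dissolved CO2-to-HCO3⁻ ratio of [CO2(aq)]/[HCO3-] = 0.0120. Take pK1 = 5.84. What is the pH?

pH = 7.76

From K1 = [H⁺][HCO3-]/[CO2(aq)]:  pH = pK1 − log₁₀([CO2(aq)]/[HCO3-])
log₁₀(0.0120) = -1.921
pH = 5.84 − (-1.921) = 7.76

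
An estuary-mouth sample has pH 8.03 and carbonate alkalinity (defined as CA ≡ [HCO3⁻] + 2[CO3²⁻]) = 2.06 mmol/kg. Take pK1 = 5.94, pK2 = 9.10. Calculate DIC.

DIC = 1.92 mmol/kg

CA = [HCO3⁻] + 2[CO3²⁻] = (α₁ + 2α₂)·DIC
At pH 8.03: [H⁺]/K1 = 10^-2.09 = 0.0081283, K2/[H⁺] = 10^-1.07 = 0.085114
α₁ = 1/(1 + 0.0081283 + 0.085114) = 1/1.0932 = 0.9147; α₂ = α₁·K2/[H⁺] = 0.07785
α₁ + 2α₂ = 1.0704
DIC = CA / (α₁ + 2α₂) = 2.06 / 1.0704 = 1.92 mmol/kg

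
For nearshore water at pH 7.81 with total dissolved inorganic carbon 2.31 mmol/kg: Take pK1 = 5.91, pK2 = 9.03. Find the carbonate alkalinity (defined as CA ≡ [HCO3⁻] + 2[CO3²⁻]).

CA = [HCO3⁻] + 2[CO3²⁻] = (α₁ + 2α₂)·DIC
At pH 7.81: [H⁺]/K1 = 10^-1.90 = 0.012589, K2/[H⁺] = 10^-1.22 = 0.060256
α₁ = 1/(1 + 0.012589 + 0.060256) = 1/1.0728 = 0.9321; α₂ = α₁·K2/[H⁺] = 0.05616
α₁ + 2α₂ = 1.0444
CA = 1.0444 × 2.31 = 2.41 mmol/kg

CA = 2.41 mmol/kg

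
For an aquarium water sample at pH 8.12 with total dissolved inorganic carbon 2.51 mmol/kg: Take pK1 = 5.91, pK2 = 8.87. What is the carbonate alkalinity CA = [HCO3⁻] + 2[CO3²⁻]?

CA = 2.87 mmol/kg

CA = [HCO3⁻] + 2[CO3²⁻] = (α₁ + 2α₂)·DIC
At pH 8.12: [H⁺]/K1 = 10^-2.21 = 0.0061660, K2/[H⁺] = 10^-0.75 = 0.17783
α₁ = 1/(1 + 0.0061660 + 0.17783) = 1/1.1840 = 0.8446; α₂ = α₁·K2/[H⁺] = 0.1502
α₁ + 2α₂ = 1.1450
CA = 1.1450 × 2.51 = 2.87 mmol/kg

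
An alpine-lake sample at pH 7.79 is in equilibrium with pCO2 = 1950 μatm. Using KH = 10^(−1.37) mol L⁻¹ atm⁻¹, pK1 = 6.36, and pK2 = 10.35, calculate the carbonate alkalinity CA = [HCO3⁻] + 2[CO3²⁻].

CA = 2.25 mmol/L

[CO2*] = KH · pCO2 = 10^(−1.37) × 1950×10^-6 = 8.318×10^-5 mol/L
α₀ = 1/(1 + K1/[H⁺] + K1K2/[H⁺]²) = 1/(1 + 10^+1.43 + 10^-1.13) = 0.03573
DIC = [CO2*]/α₀ = 8.318×10^-5 / 0.03573 = 2.328 mmol/L
CA = (α₁ + 2α₂)·DIC = (0.9616 + 2×0.002649) × 2.328 = 2.25 mmol/L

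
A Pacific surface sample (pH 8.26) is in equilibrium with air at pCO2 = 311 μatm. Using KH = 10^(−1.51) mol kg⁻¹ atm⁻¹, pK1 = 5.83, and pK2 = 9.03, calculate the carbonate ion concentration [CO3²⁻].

[CO2*] = KH · pCO2 = 10^(−1.51) × 311×10^-6 = 9.611×10^-6 mol/kg
α₀ = 1/(1 + K1/[H⁺] + K1K2/[H⁺]²) = 1/(1 + 10^+2.43 + 10^+1.66) = 0.003166
DIC = [CO2*]/α₀ = 9.611×10^-6 / 0.003166 = 3.036 mmol/kg
[CO3²⁻] = α₂·DIC; α₂ = 0.1447, so [CO3²⁻] = 0.1447 × 3.036 = 0.439 mmol/kg

[CO3²⁻] = 0.439 mmol/kg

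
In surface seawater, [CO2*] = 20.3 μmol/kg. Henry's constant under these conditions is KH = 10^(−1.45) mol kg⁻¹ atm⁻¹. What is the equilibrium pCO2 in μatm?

KH = 10^(−1.45) = 3.548×10^-2 mol kg⁻¹ atm⁻¹
pCO2 = [CO2*]/KH = 20.3×10^-6 / 3.548×10^-2 = 5.72×10^-4 atm = 572 μatm

pCO2 = 572 μatm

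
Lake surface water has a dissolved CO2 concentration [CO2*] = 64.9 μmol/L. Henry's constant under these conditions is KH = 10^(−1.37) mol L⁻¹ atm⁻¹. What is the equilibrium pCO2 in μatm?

pCO2 = 1520 μatm

KH = 10^(−1.37) = 4.266×10^-2 mol L⁻¹ atm⁻¹
pCO2 = [CO2*]/KH = 64.9×10^-6 / 4.266×10^-2 = 1.52×10^-3 atm = 1520 μatm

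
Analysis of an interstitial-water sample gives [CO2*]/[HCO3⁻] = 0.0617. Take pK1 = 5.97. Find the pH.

From K1 = [H⁺][HCO3⁻]/[CO2*]:  pH = pK1 − log₁₀([CO2*]/[HCO3⁻])
log₁₀(0.0617) = -1.210
pH = 5.97 − (-1.210) = 7.18

pH = 7.18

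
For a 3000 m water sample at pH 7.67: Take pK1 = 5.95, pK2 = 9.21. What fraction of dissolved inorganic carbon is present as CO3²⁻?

α₂ = 0.0275

α₂ = 1 / (1 + [H⁺]/K2 + [H⁺]²/(K1K2)) = 1 / (1 + 10^+1.54 + 10^-0.18)
   = 1 / (1 + 34.674 + 0.66069) = 1/36.334 = 0.02752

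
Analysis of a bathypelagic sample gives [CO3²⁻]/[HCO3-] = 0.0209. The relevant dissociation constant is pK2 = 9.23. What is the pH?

pH = 7.55

From K2 = [H⁺][CO3²⁻]/[HCO3-]:  pH = pK2 + log₁₀([CO3²⁻]/[HCO3-])
log₁₀(0.0209) = -1.680
pH = 9.23 + (-1.680) = 7.55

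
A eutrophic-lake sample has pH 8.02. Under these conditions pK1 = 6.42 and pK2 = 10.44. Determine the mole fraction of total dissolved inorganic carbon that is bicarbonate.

α₁ = 0.972

α₁ = 1 / (1 + [H⁺]/K1 + K2/[H⁺]) = 1 / (1 + 10^-1.60 + 10^-2.42)
   = 1 / (1 + 0.025119 + 0.0038019) = 1/1.0289 = 0.9719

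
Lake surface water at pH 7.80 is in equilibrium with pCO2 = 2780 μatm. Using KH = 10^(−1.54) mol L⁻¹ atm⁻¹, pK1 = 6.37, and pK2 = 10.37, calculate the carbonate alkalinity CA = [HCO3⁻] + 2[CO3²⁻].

[CO2*] = KH · pCO2 = 10^(−1.54) × 2780×10^-6 = 8.018×10^-5 mol/L
α₀ = 1/(1 + K1/[H⁺] + K1K2/[H⁺]²) = 1/(1 + 10^+1.43 + 10^-1.14) = 0.03573
DIC = [CO2*]/α₀ = 8.018×10^-5 / 0.03573 = 2.244 mmol/L
CA = (α₁ + 2α₂)·DIC = (0.9617 + 2×0.002588) × 2.244 = 2.17 mmol/L

CA = 2.17 mmol/L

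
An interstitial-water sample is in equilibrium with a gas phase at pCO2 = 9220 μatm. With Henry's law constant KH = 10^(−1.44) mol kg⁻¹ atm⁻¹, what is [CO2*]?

[CO2*] = 335 μmol/kg

KH = 10^(−1.44) = 3.631×10^-2 mol kg⁻¹ atm⁻¹
[CO2*] = KH · pCO2 = 3.631×10^-2 × 9220×10^-6 atm = 3.35×10^-4 mol/kg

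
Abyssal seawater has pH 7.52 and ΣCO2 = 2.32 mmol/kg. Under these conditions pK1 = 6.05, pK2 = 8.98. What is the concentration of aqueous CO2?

[CO2*] = 0.0736 mmol/kg

α₀ = 1 / (1 + K1/[H⁺] + K1K2/[H⁺]²) = 1 / (1 + 10^+1.47 + 10^+0.01)
   = 1 / (1 + 29.512 + 1.0233) = 1/31.535 = 0.03171
[CO2*] = α₀ × DIC = 0.03171 × 2.32 = 0.0736 mmol/kg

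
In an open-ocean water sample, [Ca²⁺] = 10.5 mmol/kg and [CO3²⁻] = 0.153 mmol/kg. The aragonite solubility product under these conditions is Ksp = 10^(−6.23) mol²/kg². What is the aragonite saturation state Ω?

Ksp = 10^(−6.23) = 5.888×10^-7
Ω = [Ca²⁺][CO3²⁻]/Ksp = (10.5×10^-3)(0.153×10^-3) / 5.888×10^-7 = 2.73

Ω = 2.73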